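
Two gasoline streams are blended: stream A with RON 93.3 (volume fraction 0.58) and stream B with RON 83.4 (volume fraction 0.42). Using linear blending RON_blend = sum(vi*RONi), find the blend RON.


Linear blending: RON_blend = sum(vi * RONi)
Contribution 1: 0.58 * 93.3 = 54.114
Contribution 2: 0.42 * 83.4 = 35.028
RON_blend = 54.114 + 35.028 = 89.142

89.142


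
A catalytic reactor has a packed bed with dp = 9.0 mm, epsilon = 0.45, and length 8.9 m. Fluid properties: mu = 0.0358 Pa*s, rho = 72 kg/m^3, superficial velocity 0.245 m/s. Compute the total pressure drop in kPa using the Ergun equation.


dp = 9.0 mm = 0.009 m
Viscous term = 150*0.0358*0.245*(1-0.45)^2 / (0.009^2*0.45^3) = 53919.2
Inertial term = 1.75*72*0.245^2*(1-0.45) / (0.009*0.45^3) = 5072.07
dP/L = 53919.2 + 5072.07 = 58991.3 Pa/m
dP = 58991.3 * 8.9 / 1000 = 525.0 kPa

525.0 kPa


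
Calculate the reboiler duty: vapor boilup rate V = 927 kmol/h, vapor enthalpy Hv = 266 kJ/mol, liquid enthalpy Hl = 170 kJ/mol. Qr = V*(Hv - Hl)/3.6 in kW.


Qr = 927 * (266 - 170) / 3.6 = 927 * 96 / 3.6 = 24720

24720 kW


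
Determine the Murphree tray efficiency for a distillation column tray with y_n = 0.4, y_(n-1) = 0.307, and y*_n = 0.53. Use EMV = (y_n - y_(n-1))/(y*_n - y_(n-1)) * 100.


Murphree vapor efficiency: EMV = (y_n - y_(n-1)) / (y*_n - y_(n-1)) * 100
EMV = (0.4 - 0.307) / (0.53 - 0.307) * 100 = 0.093 / 0.223 * 100 = 41.70

41.70 %


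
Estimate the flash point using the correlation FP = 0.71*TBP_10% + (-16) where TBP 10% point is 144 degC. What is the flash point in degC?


FP = 0.71 * 144 + (-16) = 86.24

86.24 degC


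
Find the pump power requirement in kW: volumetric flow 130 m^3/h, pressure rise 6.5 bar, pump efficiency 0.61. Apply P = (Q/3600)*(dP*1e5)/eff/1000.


Q = 130 / 3600 = 0.0361111 m^3/s
P = 0.0361111 * (6.5 * 1e5) / 0.61 / 1000 = 38.48

38.48 kW


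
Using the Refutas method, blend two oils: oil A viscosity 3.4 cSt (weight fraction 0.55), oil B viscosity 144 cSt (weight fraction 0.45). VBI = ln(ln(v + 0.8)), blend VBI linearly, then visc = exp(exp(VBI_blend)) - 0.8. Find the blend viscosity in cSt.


Refutas method: VBN_i = 14.534*ln(ln(visc_i + 0.8)) + 10.975, blended linearly by mass fraction; since VBN is linear in VBI_i = ln(ln(visc_i + 0.8)) and the fractions sum to 1, blend VBI directly: visc = exp(exp(VBI_blend)) - 0.8
VBI_1 = ln(ln(3.4 + 0.8)) = 0.361224
VBI_2 = ln(ln(144 + 0.8)) = 1.6045
VBI_blend = 0.55 * 0.361224 + 0.45 * 1.6045 = 0.920698
visc_blend = exp(exp(0.920698)) - 0.8 = 11.52

11.52 cSt


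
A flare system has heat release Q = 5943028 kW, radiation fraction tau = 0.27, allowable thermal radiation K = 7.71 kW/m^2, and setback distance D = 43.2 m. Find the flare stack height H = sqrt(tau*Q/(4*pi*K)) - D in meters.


tau*Q/(4*pi*K) = 0.27 * 5943028 / (4 * pi * 7.71) = 16561.8
sqrt(16561.8) = 128.693
H = 128.693 - 43.2 = 85.49

85.49 m


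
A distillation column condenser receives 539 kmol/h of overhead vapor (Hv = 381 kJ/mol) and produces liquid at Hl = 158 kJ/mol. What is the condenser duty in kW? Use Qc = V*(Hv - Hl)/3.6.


Qc = 539 * (381 - 158) / 3.6 = 539 * 223 / 3.6 = 33390

33390 kW


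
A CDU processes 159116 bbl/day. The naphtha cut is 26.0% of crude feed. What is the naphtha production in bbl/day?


Crude throughput = 159116 bbl/day
Fraction yield = 26.0%
yield = throughput * fraction / 100
yield = 159116 * 26.0 / 100 = 41370.16

41370.16 bbl/day


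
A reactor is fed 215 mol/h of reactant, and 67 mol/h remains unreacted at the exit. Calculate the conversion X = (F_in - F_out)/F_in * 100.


X = (F_in - F_out) / F_in * 100
Moles reacted = 215 - 67 = 148
X = 148 / 215 * 100
= 0.6884 * 100
= 68.84 %

68.84 %


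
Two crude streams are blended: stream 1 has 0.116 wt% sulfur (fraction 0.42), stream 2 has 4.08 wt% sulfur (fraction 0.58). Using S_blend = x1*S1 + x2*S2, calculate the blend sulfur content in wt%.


Linear sulfur blending: S_blend = x1*S1 + x2*S2
Contribution 1: 0.42 * 0.116 = 0.04872 wt%
Contribution 2: 0.58 * 4.08 = 2.3664 wt%
S_blend = 0.04872 + 2.3664 = 2.41512

2.41512 wt%


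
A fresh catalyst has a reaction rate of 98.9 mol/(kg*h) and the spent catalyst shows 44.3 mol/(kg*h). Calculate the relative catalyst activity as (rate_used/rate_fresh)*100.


Activity (%) = (rate_used / rate_fresh) * 100
rate_used = 44.3, rate_fresh = 98.9
= (44.3 / 98.9) * 100
= 0.4479 * 100 = 44.79

44.79 %


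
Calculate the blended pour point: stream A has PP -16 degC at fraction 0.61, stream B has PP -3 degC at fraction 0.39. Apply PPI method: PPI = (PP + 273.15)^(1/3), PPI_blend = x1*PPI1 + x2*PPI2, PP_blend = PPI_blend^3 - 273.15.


PPI_1 = (-16 + 273.15)^(1/3) = 6.359098
PPI_2 = (-3 + 273.15)^(1/3) = 6.464501
PPI_blend = 0.61 * 6.359098 + 0.39 * 6.464501 = 6.400205
PP_blend = 6.400205^3 - 273.15 = 262.1692 - 273.15 = -10.98

-10.98 degC


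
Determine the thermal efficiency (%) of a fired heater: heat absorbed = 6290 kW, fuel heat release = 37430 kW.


Furnace efficiency = Q_absorbed / Q_fuel * 100
= 6290 / 37430 * 100 = 16.80

16.80 %


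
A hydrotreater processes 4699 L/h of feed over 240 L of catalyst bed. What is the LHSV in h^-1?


LHSV = volumetric feed rate / catalyst volume
= 4699 L/h / 240 L
= 19.58 h^-1

19.58 h^-1


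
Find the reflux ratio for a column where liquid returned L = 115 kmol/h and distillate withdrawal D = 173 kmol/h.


Reflux ratio definition: R = L / D (liquid returned / distillate withdrawn)
L = 115 kmol/h, D = 173 kmol/h
R = 115 / 173 = 0.6647

0.6647


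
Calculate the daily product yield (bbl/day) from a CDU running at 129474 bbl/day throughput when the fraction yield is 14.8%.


Crude throughput = 129474 bbl/day
Fraction yield = 14.8%
yield = throughput * fraction / 100
yield = 129474 * 14.8 / 100 = 19162.152

19162.152 bbl/day


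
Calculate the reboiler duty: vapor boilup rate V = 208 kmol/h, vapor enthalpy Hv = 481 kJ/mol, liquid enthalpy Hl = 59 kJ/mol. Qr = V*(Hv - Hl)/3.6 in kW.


Qr = 208 * (481 - 59) / 3.6 = 208 * 422 / 3.6 = 24380

24380 kW


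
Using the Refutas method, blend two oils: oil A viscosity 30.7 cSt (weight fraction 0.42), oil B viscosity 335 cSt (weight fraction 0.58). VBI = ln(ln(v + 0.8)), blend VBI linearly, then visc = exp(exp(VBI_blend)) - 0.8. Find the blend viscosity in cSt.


Refutas method: VBN_i = 14.534*ln(ln(visc_i + 0.8)) + 10.975, blended linearly by mass fraction; since VBN is linear in VBI_i = ln(ln(visc_i + 0.8)) and the fractions sum to 1, blend VBI directly: visc = exp(exp(VBI_blend)) - 0.8
VBI_1 = ln(ln(30.7 + 0.8)) = 1.23837
VBI_2 = ln(ln(335 + 0.8)) = 1.7607
VBI_blend = 0.42 * 1.23837 + 0.58 * 1.7607 = 1.54132
visc_blend = exp(exp(1.54132)) - 0.8 = 106.0

106.0 cSt


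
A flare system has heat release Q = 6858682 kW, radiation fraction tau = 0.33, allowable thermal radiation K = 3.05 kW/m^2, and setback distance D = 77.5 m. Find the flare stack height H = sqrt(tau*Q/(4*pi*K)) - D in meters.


tau*Q/(4*pi*K) = 0.33 * 6858682 / (4 * pi * 3.05) = 59053.4
sqrt(59053.4) = 243.009
H = 243.009 - 77.5 = 165.5

165.5 m


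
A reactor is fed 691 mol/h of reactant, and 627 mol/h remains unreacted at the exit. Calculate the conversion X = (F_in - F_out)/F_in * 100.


X = (F_in - F_out) / F_in * 100
Moles reacted = 691 - 627 = 64
X = 64 / 691 * 100
= 0.09262 * 100
= 9.262 %

9.262 %


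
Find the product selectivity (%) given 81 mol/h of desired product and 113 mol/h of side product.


Selectivity = desired / (desired + undesired) * 100
Total products = 81 + 113 = 194 mol/h
S = 81 / 194 * 100
= 0.4175 * 100
= 41.75 %

41.75 %


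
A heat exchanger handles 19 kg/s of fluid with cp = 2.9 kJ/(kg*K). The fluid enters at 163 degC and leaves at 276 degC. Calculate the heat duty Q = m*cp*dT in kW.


Q = m_dot * cp * delta_T
delta_T = 276 - 163 = 113 K
Q = 19 * 2.9 * 113
= 55.1 * 113
= 6226.3 kW

6226.3 kW


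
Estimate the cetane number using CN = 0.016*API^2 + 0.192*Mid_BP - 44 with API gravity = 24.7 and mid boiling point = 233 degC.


CN = 0.016 * 24.7^2 + 0.192 * 233 - 44
CN = 9.76144 + 44.736 - 44 = 10.49744

10.49744


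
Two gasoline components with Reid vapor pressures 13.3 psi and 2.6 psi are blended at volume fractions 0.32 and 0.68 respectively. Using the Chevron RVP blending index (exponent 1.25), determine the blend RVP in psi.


Chevron index: RVP_blend = (sum xi*RVPi^1.25)^(1/1.25)
RVP^1.25 terms: 0.32 * 13.3^1.25 + 0.68 * 2.6^1.25 = 10.3727
RVP_blend = 10.3727^(1/1.25) = 6.497

6.497 psi


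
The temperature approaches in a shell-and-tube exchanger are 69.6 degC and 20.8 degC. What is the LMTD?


LMTD = (dT1 - dT2) / ln(dT1/dT2)
= (69.6 - 20.8) / ln(69.6 / 20.8) = 48.8 / 1.20781 = 40.40

40.40 degC


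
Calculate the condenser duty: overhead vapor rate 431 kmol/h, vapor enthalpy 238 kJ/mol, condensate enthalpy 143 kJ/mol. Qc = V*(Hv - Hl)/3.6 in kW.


Qc = 431 * (238 - 143) / 3.6 = 431 * 95 / 3.6 = 11370

11370 kW


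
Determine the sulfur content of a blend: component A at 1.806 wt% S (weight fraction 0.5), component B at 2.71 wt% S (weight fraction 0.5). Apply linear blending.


Linear sulfur blending: S_blend = x1*S1 + x2*S2
Contribution 1: 0.5 * 1.806 = 0.903 wt%
Contribution 2: 0.5 * 2.71 = 1.355 wt%
S_blend = 0.903 + 1.355 = 2.258

2.258 wt%


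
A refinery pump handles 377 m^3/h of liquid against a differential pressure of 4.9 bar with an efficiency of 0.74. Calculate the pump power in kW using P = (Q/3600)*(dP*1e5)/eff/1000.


Q = 377 / 3600 = 0.104722 m^3/s
P = 0.104722 * (4.9 * 1e5) / 0.74 / 1000 = 69.34

69.34 kW


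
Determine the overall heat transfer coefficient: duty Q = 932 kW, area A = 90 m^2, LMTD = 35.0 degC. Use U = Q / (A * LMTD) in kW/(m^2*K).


From Q = U*A*LMTD, U = Q / (A * LMTD)
U = 932 / (90 * 35.0) = 932 / 3150 = 0.2959

0.2959 kW/(m^2*K)


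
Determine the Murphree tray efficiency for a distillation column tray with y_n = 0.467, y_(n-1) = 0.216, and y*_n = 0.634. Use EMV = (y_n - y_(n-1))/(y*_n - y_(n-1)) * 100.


Murphree vapor efficiency: EMV = (y_n - y_(n-1)) / (y*_n - y_(n-1)) * 100
EMV = (0.467 - 0.216) / (0.634 - 0.216) * 100 = 0.251 / 0.418 * 100 = 60.05

60.05 %


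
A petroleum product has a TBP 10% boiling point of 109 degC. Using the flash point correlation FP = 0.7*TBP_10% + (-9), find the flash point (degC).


FP = 0.7 * 109 + (-9) = 67.3

67.3 degC


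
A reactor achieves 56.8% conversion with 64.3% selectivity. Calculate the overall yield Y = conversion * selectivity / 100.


Overall yield = conversion (%) * selectivity (%) / 100
Conversion = 56.8%, Selectivity = 64.3%
Y = 56.8 * 64.3 / 100
= 36.5224 %

36.5224 %


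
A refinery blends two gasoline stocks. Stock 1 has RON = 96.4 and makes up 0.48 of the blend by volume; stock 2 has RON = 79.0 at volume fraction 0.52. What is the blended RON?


Linear blending: RON_blend = sum(vi * RONi)
Contribution 1: 0.48 * 96.4 = 46.272
Contribution 2: 0.52 * 79.0 = 41.08
RON_blend = 46.272 + 41.08 = 87.352

87.352


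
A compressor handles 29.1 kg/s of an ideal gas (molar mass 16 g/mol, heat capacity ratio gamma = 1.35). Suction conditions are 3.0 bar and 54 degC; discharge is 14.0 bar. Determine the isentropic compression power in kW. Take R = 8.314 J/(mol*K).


Isentropic work: W = m*(gamma/(gamma-1))*(R*T1/MW)*((P2/P1)^((gamma-1)/gamma) - 1)
T1 = 54 + 273.15 = 327.15 K
Pressure ratio = 14.0 / 3.0 = 4.66667
Exponent = (1.35 - 1)/1.35 = 0.259259
(P2/P1)^exp - 1 = 4.66667^0.259259 - 1 = 0.490892
W = 29.1 * 1.35 / 0.35 * 8.314 * 327.15 / 16 * 0.490892 = 9367

9367 kW


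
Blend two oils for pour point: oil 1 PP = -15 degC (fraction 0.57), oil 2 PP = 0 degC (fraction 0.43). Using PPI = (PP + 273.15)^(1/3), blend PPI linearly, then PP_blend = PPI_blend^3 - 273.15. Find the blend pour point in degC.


PPI_1 = (-15 + 273.15)^(1/3) = 6.36733
PPI_2 = (0 + 273.15)^(1/3) = 6.488342
PPI_blend = 0.57 * 6.36733 + 0.43 * 6.488342 = 6.419365
PP_blend = 6.419365^3 - 273.15 = 264.5308 - 273.15 = -8.62

-8.62 degC


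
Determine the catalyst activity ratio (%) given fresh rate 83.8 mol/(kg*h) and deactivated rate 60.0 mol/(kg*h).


Activity (%) = (rate_used / rate_fresh) * 100
rate_used = 60.0, rate_fresh = 83.8
= (60.0 / 83.8) * 100
= 0.7160 * 100 = 71.60

71.60 %


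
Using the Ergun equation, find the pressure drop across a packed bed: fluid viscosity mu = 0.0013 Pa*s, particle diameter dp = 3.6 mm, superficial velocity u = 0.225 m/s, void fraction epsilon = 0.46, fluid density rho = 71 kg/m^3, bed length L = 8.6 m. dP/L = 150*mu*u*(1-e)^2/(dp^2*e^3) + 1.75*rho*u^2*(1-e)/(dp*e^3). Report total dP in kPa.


dp = 3.6 mm = 0.0036 m
Viscous term = 150*0.0013*0.225*(1-0.46)^2 / (0.0036^2*0.46^3) = 10142.1
Inertial term = 1.75*71*0.225^2*(1-0.46) / (0.0036*0.46^3) = 9693.47
dP/L = 10142.1 + 9693.47 = 19835.6 Pa/m
dP = 19835.6 * 8.6 / 1000 = 170.6 kPa

170.6 kPa


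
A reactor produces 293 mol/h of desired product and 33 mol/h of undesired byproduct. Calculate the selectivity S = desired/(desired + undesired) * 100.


Selectivity = desired / (desired + undesired) * 100
Total products = 293 + 33 = 326 mol/h
S = 293 / 326 * 100
= 0.8988 * 100
= 89.88 %

89.88 %


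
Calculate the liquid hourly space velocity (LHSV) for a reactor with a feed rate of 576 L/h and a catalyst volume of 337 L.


LHSV = volumetric feed rate / catalyst volume
= 576 L/h / 337 L
= 1.709 h^-1

1.709 h^-1


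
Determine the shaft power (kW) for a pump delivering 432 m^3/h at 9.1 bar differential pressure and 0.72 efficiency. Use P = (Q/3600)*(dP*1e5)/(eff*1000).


Q = 432 / 3600 = 0.12 m^3/s
P = 0.12 * (9.1 * 1e5) / 0.72 / 1000 = 151.7

151.7 kW


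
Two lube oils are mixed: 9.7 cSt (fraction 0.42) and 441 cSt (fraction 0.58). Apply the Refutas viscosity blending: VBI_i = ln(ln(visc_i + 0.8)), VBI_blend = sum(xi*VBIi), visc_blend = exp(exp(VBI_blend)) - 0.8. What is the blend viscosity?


Refutas method: VBN_i = 14.534*ln(ln(visc_i + 0.8)) + 10.975, blended linearly by mass fraction; since VBN is linear in VBI_i = ln(ln(visc_i + 0.8)) and the fractions sum to 1, blend VBI directly: visc = exp(exp(VBI_blend)) - 0.8
VBI_1 = ln(ln(9.7 + 0.8)) = 0.855
VBI_2 = ln(ln(441 + 0.8)) = 1.80679
VBI_blend = 0.42 * 0.855 + 0.58 * 1.80679 = 1.40704
visc_blend = exp(exp(1.40704)) - 0.8 = 58.57

58.57 cSt


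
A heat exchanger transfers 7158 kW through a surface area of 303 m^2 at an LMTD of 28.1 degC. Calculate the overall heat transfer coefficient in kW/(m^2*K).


From Q = U*A*LMTD, U = Q / (A * LMTD)
U = 7158 / (303 * 28.1) = 7158 / 8514.3 = 0.8407

0.8407 kW/(m^2*K)


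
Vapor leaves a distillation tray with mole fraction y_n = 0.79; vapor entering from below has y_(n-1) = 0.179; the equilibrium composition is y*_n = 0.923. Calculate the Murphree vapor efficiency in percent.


Murphree vapor efficiency: EMV = (y_n - y_(n-1)) / (y*_n - y_(n-1)) * 100
EMV = (0.79 - 0.179) / (0.923 - 0.179) * 100 = 0.611 / 0.744 * 100 = 82.12

82.12 %


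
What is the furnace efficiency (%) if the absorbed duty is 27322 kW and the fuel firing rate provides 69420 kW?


Furnace efficiency = Q_absorbed / Q_fuel * 100
= 27322 / 69420 * 100 = 39.36

39.36 %


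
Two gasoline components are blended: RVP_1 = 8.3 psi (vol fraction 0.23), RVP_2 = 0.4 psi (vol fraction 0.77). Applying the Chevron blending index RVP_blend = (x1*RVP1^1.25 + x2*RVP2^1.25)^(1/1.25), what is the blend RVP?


Chevron index: RVP_blend = (sum xi*RVPi^1.25)^(1/1.25)
RVP^1.25 terms: 0.23 * 8.3^1.25 + 0.77 * 0.4^1.25 = 3.48517
RVP_blend = 3.48517^(1/1.25) = 2.715

2.715 psi


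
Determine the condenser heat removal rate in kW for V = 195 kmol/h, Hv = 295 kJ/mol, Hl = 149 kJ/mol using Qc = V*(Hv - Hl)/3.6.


Qc = 195 * (295 - 149) / 3.6 = 195 * 146 / 3.6 = 7908

7908 kW


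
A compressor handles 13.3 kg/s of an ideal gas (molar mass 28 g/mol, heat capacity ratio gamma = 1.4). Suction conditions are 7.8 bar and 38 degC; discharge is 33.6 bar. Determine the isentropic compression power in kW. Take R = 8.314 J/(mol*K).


Isentropic work: W = m*(gamma/(gamma-1))*(R*T1/MW)*((P2/P1)^((gamma-1)/gamma) - 1)
T1 = 38 + 273.15 = 311.15 K
Pressure ratio = 33.6 / 7.8 = 4.30769
Exponent = (1.4 - 1)/1.4 = 0.285714
(P2/P1)^exp - 1 = 4.30769^0.285714 - 1 = 0.517793
W = 13.3 * 1.4 / 0.4 * 8.314 * 311.15 / 28 * 0.517793 = 2227

2227 kW


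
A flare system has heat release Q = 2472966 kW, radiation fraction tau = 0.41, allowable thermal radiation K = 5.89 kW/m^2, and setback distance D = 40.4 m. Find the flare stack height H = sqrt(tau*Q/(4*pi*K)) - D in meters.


tau*Q/(4*pi*K) = 0.41 * 2472966 / (4 * pi * 5.89) = 13698.6
sqrt(13698.6) = 117.041
H = 117.041 - 40.4 = 76.64

76.64 m


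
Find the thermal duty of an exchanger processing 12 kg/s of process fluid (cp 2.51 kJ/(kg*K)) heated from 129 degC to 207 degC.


Q = m_dot * cp * delta_T
delta_T = 207 - 129 = 78 K
Q = 12 * 2.51 * 78
= 30.12 * 78
= 2349.36 kW

2349.36 kW


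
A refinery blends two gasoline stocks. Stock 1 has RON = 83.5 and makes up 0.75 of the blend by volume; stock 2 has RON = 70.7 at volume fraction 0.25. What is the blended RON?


Linear blending: RON_blend = sum(vi * RONi)
Contribution 1: 0.75 * 83.5 = 62.625
Contribution 2: 0.25 * 70.7 = 17.675
RON_blend = 62.625 + 17.675 = 80.3

80.3


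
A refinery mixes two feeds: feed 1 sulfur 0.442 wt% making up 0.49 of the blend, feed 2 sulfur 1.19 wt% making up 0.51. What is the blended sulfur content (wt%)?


Linear sulfur blending: S_blend = x1*S1 + x2*S2
Contribution 1: 0.49 * 0.442 = 0.21658 wt%
Contribution 2: 0.51 * 1.19 = 0.6069 wt%
S_blend = 0.21658 + 0.6069 = 0.82348

0.82348 wt%


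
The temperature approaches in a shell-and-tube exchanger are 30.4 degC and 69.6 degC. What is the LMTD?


LMTD = (dT1 - dT2) / ln(dT1/dT2)
= (30.4 - 69.6) / ln(30.4 / 69.6) = -39.2 / -0.828322 = 47.32

47.32 degC


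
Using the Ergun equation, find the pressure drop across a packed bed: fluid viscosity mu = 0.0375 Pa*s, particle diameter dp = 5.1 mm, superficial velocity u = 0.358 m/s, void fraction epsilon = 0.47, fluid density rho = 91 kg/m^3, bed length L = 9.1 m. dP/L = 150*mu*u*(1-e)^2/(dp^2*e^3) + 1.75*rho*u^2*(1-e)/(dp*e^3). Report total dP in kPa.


dp = 5.1 mm = 0.0051 m
Viscous term = 150*0.0375*0.358*(1-0.47)^2 / (0.0051^2*0.47^3) = 209471
Inertial term = 1.75*91*0.358^2*(1-0.47) / (0.0051*0.47^3) = 20429.5
dP/L = 209471 + 20429.5 = 229900 Pa/m
dP = 229900 * 9.1 / 1000 = 2092 kPa

2092 kPa


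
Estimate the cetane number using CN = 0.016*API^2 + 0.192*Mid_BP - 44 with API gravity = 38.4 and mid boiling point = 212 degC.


CN = 0.016 * 38.4^2 + 0.192 * 212 - 44
CN = 23.59296 + 40.704 - 44 = 20.29696

20.29696


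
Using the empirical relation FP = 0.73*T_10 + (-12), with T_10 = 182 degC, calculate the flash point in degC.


FP = 0.73 * 182 + (-12) = 120.86

120.86 degC


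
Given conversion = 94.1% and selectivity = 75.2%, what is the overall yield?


Overall yield = conversion (%) * selectivity (%) / 100
Conversion = 94.1%, Selectivity = 75.2%
Y = 94.1 * 75.2 / 100
= 70.7632 %

70.7632 %


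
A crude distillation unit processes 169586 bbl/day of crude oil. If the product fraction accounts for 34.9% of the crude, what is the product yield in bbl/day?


Crude throughput = 169586 bbl/day
Fraction yield = 34.9%
yield = throughput * fraction / 100
yield = 169586 * 34.9 / 100 = 59185.514

59185.514 bbl/day


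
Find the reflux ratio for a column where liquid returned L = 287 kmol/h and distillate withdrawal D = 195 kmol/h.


Reflux ratio definition: R = L / D (liquid returned / distillate withdrawn)
L = 287 kmol/h, D = 195 kmol/h
R = 287 / 195 = 1.472

1.472


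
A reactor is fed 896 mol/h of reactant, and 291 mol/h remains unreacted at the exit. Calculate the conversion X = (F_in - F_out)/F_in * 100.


X = (F_in - F_out) / F_in * 100
Moles reacted = 896 - 291 = 605
X = 605 / 896 * 100
= 0.6752 * 100
= 67.52 %

67.52 %


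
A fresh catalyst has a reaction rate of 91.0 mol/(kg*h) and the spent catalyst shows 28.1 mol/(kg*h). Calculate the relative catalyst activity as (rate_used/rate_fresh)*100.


Activity (%) = (rate_used / rate_fresh) * 100
rate_used = 28.1, rate_fresh = 91.0
= (28.1 / 91.0) * 100
= 0.3088 * 100 = 30.88

30.88 %


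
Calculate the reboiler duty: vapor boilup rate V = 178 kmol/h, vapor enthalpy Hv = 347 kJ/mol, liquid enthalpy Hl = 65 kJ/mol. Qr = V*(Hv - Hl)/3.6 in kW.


Qr = 178 * (347 - 65) / 3.6 = 178 * 282 / 3.6 = 13940

13940 kW


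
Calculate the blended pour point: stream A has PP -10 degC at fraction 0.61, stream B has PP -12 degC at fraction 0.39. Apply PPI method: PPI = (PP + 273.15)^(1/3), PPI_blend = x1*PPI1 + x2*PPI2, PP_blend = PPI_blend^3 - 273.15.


PPI_1 = (-10 + 273.15)^(1/3) = 6.408176
PPI_2 = (-12 + 273.15)^(1/3) = 6.391901
PPI_blend = 0.61 * 6.408176 + 0.39 * 6.391901 = 6.401829
PP_blend = 6.401829^3 - 273.15 = 262.3688 - 273.15 = -10.78

-10.78 degC


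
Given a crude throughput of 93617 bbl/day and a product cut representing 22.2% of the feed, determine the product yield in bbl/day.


Crude throughput = 93617 bbl/day
Fraction yield = 22.2%
yield = throughput * fraction / 100
yield = 93617 * 22.2 / 100 = 20782.974

20782.974 bbl/day


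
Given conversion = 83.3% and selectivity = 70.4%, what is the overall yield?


Overall yield = conversion (%) * selectivity (%) / 100
Conversion = 83.3%, Selectivity = 70.4%
Y = 83.3 * 70.4 / 100
= 58.6432 %

58.6432 %


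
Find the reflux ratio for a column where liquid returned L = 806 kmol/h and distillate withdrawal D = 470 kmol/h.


Reflux ratio definition: R = L / D (liquid returned / distillate withdrawn)
L = 806 kmol/h, D = 470 kmol/h
R = 806 / 470 = 1.715

1.715


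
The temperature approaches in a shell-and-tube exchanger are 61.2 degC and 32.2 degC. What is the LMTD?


LMTD = (dT1 - dT2) / ln(dT1/dT2)
= (61.2 - 32.2) / ln(61.2 / 32.2) = 29 / 0.642181 = 45.16

45.16 degC


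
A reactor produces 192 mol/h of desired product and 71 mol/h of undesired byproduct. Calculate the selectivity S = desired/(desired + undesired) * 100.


Selectivity = desired / (desired + undesired) * 100
Total products = 192 + 71 = 263 mol/h
S = 192 / 263 * 100
= 0.7300 * 100
= 73.00 %

73.00 %


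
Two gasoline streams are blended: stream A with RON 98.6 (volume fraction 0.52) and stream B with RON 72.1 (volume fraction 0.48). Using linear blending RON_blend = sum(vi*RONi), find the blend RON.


Linear blending: RON_blend = sum(vi * RONi)
Contribution 1: 0.52 * 98.6 = 51.272
Contribution 2: 0.48 * 72.1 = 34.608
RON_blend = 51.272 + 34.608 = 85.88

85.88


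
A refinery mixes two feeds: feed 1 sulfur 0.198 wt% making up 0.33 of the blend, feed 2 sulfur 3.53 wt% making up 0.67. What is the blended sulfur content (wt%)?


Linear sulfur blending: S_blend = x1*S1 + x2*S2
Contribution 1: 0.33 * 0.198 = 0.06534 wt%
Contribution 2: 0.67 * 3.53 = 2.3651 wt%
S_blend = 0.06534 + 2.3651 = 2.43044

2.43044 wt%


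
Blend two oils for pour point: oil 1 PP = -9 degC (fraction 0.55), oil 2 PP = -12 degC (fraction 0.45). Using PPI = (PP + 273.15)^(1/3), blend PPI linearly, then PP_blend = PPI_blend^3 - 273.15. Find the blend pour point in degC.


PPI_1 = (-9 + 273.15)^(1/3) = 6.416283
PPI_2 = (-12 + 273.15)^(1/3) = 6.391901
PPI_blend = 0.55 * 6.416283 + 0.45 * 6.391901 = 6.405311
PP_blend = 6.405311^3 - 273.15 = 262.7972 - 273.15 = -10.35

-10.35 degC


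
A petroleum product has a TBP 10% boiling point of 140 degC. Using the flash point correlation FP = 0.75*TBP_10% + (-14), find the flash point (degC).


FP = 0.75 * 140 + (-14) = 91

91 degC


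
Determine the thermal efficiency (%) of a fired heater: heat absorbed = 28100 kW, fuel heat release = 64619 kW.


Furnace efficiency = Q_absorbed / Q_fuel * 100
= 28100 / 64619 * 100 = 43.49

43.49 %


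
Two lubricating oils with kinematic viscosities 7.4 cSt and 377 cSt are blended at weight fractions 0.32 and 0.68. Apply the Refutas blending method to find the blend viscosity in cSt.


Refutas method: VBN_i = 14.534*ln(ln(visc_i + 0.8)) + 10.975, blended linearly by mass fraction; since VBN is linear in VBI_i = ln(ln(visc_i + 0.8)) and the fractions sum to 1, blend VBI directly: visc = exp(exp(VBI_blend)) - 0.8
VBI_1 = ln(ln(7.4 + 0.8)) = 0.743904
VBI_2 = ln(ln(377 + 0.8)) = 1.78076
VBI_blend = 0.32 * 0.743904 + 0.68 * 1.78076 = 1.44897
visc_blend = exp(exp(1.44897)) - 0.8 = 69.92

69.92 cSt


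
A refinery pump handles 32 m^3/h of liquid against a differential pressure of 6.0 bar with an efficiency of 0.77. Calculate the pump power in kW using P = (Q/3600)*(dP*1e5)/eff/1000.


Q = 32 / 3600 = 0.00888889 m^3/s
P = 0.00888889 * (6.0 * 1e5) / 0.77 / 1000 = 6.926

6.926 kW


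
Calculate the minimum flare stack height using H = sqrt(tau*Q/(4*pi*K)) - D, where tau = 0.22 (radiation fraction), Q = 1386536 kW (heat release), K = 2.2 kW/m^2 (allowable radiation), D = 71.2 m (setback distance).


tau*Q/(4*pi*K) = 0.22 * 1386536 / (4 * pi * 2.2) = 11033.7
sqrt(11033.7) = 105.041
H = 105.041 - 71.2 = 33.84

33.84 m


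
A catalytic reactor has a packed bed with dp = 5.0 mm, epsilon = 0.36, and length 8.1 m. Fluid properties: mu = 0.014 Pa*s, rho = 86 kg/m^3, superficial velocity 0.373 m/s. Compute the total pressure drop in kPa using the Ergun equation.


dp = 5.0 mm = 0.005 m
Viscous term = 150*0.014*0.373*(1-0.36)^2 / (0.005^2*0.36^3) = 275068
Inertial term = 1.75*86*0.373^2*(1-0.36) / (0.005*0.36^3) = 57445.6
dP/L = 275068 + 57445.6 = 332514 Pa/m
dP = 332514 * 8.1 / 1000 = 2693 kPa

2693 kPa


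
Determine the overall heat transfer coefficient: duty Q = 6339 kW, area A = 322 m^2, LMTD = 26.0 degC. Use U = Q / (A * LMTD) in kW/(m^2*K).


From Q = U*A*LMTD, U = Q / (A * LMTD)
U = 6339 / (322 * 26.0) = 6339 / 8372 = 0.7572

0.7572 kW/(m^2*K)


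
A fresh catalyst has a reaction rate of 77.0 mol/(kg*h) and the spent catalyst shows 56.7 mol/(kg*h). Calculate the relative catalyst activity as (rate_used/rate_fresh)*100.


Activity (%) = (rate_used / rate_fresh) * 100
rate_used = 56.7, rate_fresh = 77.0
= (56.7 / 77.0) * 100
= 0.7364 * 100 = 73.64

73.64 %


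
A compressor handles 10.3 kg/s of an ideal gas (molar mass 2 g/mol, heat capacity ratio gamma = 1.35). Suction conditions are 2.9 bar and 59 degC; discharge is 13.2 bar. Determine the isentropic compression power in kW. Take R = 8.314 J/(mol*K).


Isentropic work: W = m*(gamma/(gamma-1))*(R*T1/MW)*((P2/P1)^((gamma-1)/gamma) - 1)
T1 = 59 + 273.15 = 332.15 K
Pressure ratio = 13.2 / 2.9 = 4.55172
Exponent = (1.35 - 1)/1.35 = 0.259259
(P2/P1)^exp - 1 = 4.55172^0.259259 - 1 = 0.481283
W = 10.3 * 1.35 / 0.35 * 8.314 * 332.15 / 2 * 0.481283 = 26400

26400 kW


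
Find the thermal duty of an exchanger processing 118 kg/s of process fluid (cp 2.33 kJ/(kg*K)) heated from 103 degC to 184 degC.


Q = m_dot * cp * delta_T
delta_T = 184 - 103 = 81 K
Q = 118 * 2.33 * 81
= 274.94 * 81
= 22270.14 kW

22270.14 kW


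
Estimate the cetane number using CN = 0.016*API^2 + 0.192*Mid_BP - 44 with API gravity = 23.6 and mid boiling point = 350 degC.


CN = 0.016 * 23.6^2 + 0.192 * 350 - 44
CN = 8.91136 + 67.2 - 44 = 32.11136

32.11136


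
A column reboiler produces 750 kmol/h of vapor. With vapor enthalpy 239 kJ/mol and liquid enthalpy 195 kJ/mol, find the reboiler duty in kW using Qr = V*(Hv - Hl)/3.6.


Qr = 750 * (239 - 195) / 3.6 = 750 * 44 / 3.6 = 9167

9167 kW


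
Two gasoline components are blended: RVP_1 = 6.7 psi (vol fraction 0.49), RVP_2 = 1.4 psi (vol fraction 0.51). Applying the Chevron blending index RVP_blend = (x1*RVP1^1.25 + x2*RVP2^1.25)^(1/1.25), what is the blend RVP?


Chevron index: RVP_blend = (sum xi*RVPi^1.25)^(1/1.25)
RVP^1.25 terms: 0.49 * 6.7^1.25 + 0.51 * 1.4^1.25 = 6.05855
RVP_blend = 6.05855^(1/1.25) = 4.226

4.226 psi


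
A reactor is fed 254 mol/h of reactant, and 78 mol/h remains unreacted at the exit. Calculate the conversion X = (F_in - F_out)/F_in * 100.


X = (F_in - F_out) / F_in * 100
Moles reacted = 254 - 78 = 176
X = 176 / 254 * 100
= 0.6929 * 100
= 69.29 %

69.29 %


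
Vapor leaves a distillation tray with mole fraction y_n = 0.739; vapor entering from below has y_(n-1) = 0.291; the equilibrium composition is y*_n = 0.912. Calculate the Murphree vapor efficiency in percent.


Murphree vapor efficiency: EMV = (y_n - y_(n-1)) / (y*_n - y_(n-1)) * 100
EMV = (0.739 - 0.291) / (0.912 - 0.291) * 100 = 0.448 / 0.621 * 100 = 72.14

72.14 %


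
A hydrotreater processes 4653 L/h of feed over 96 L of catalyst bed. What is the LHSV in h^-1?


LHSV = volumetric feed rate / catalyst volume
= 4653 L/h / 96 L
= 48.47 h^-1

48.47 h^-1


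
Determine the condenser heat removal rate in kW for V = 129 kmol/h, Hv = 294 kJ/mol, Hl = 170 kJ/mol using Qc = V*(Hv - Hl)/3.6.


Qc = 129 * (294 - 170) / 3.6 = 129 * 124 / 3.6 = 4443

4443 kW


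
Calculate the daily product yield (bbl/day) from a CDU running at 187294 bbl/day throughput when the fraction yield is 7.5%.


Crude throughput = 187294 bbl/day
Fraction yield = 7.5%
yield = throughput * fraction / 100
yield = 187294 * 7.5 / 100 = 14047.05

14047.05 bbl/day


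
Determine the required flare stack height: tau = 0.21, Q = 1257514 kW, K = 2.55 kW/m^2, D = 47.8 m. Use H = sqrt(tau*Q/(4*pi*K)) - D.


tau*Q/(4*pi*K) = 0.21 * 1257514 / (4 * pi * 2.55) = 8241.04
sqrt(8241.04) = 90.7802
H = 90.7802 - 47.8 = 42.98

42.98 m


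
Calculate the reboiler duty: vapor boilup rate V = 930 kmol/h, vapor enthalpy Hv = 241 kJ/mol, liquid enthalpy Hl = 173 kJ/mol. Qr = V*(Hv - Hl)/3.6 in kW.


Qr = 930 * (241 - 173) / 3.6 = 930 * 68 / 3.6 = 17570

17570 kW


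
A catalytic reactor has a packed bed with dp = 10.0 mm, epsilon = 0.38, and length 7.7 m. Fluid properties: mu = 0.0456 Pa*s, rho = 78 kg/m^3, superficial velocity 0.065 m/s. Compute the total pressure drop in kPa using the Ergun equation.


dp = 10.0 mm = 0.01 m
Viscous term = 150*0.0456*0.065*(1-0.38)^2 / (0.01^2*0.38^3) = 31146
Inertial term = 1.75*78*0.065^2*(1-0.38) / (0.01*0.38^3) = 651.629
dP/L = 31146 + 651.629 = 31797.6 Pa/m
dP = 31797.6 * 7.7 / 1000 = 244.8 kPa

244.8 kPa


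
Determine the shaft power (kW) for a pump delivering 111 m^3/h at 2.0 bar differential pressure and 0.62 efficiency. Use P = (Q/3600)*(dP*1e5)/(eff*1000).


Q = 111 / 3600 = 0.0308333 m^3/s
P = 0.0308333 * (2.0 * 1e5) / 0.62 / 1000 = 9.946

9.946 kW


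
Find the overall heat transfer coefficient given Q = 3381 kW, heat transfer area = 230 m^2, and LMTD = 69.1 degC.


From Q = U*A*LMTD, U = Q / (A * LMTD)
U = 3381 / (230 * 69.1) = 3381 / 15893 = 0.2127

0.2127 kW/(m^2*K)


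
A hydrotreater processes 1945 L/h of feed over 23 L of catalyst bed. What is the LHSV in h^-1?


LHSV = volumetric feed rate / catalyst volume
= 1945 L/h / 23 L
= 84.57 h^-1

84.57 h^-1


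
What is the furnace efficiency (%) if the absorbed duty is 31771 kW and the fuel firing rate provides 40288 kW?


Furnace efficiency = Q_absorbed / Q_fuel * 100
= 31771 / 40288 * 100 = 78.86

78.86 %


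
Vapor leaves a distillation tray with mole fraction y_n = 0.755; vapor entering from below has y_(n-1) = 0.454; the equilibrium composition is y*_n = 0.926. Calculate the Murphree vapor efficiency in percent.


Murphree vapor efficiency: EMV = (y_n - y_(n-1)) / (y*_n - y_(n-1)) * 100
EMV = (0.755 - 0.454) / (0.926 - 0.454) * 100 = 0.301 / 0.472 * 100 = 63.77

63.77 %


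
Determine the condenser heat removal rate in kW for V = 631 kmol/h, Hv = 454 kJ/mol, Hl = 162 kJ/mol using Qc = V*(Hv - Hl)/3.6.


Qc = 631 * (454 - 162) / 3.6 = 631 * 292 / 3.6 = 51180

51180 kW


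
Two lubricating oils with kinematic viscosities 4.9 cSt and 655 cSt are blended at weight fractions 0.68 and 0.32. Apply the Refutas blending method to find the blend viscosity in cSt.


Refutas method: VBN_i = 14.534*ln(ln(visc_i + 0.8)) + 10.975, blended linearly by mass fraction; since VBN is linear in VBI_i = ln(ln(visc_i + 0.8)) and the fractions sum to 1, blend VBI directly: visc = exp(exp(VBI_blend)) - 0.8
VBI_1 = ln(ln(4.9 + 0.8)) = 0.554153
VBI_2 = ln(ln(655 + 0.8)) = 1.86962
VBI_blend = 0.68 * 0.554153 + 0.32 * 1.86962 = 0.975102
visc_blend = exp(exp(0.975102)) - 0.8 = 13.37

13.37 cSt


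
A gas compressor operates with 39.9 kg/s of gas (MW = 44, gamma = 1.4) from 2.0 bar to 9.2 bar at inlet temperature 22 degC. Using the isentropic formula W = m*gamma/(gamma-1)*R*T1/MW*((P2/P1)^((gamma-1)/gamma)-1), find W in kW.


Isentropic work: W = m*(gamma/(gamma-1))*(R*T1/MW)*((P2/P1)^((gamma-1)/gamma) - 1)
T1 = 22 + 273.15 = 295.15 K
Pressure ratio = 9.2 / 2.0 = 4.6
Exponent = (1.4 - 1)/1.4 = 0.285714
(P2/P1)^exp - 1 = 4.6^0.285714 - 1 = 0.546533
W = 39.9 * 1.4 / 0.4 * 8.314 * 295.15 / 44 * 0.546533 = 4257

4257 kW


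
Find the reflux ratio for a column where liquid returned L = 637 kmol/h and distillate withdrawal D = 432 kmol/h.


Reflux ratio definition: R = L / D (liquid returned / distillate withdrawn)
L = 637 kmol/h, D = 432 kmol/h
R = 637 / 432 = 1.475

1.475


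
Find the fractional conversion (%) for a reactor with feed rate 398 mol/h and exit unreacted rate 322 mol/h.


X = (F_in - F_out) / F_in * 100
Moles reacted = 398 - 322 = 76
X = 76 / 398 * 100
= 0.1910 * 100
= 19.10 %

19.10 %


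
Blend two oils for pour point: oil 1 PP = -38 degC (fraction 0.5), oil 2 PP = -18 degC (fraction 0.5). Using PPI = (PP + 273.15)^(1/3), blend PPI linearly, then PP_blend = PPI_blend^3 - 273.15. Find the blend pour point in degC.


PPI_1 = (-38 + 273.15)^(1/3) = 6.172318
PPI_2 = (-18 + 273.15)^(1/3) = 6.342569
PPI_blend = 0.5 * 6.172318 + 0.5 * 6.342569 = 6.257443
PP_blend = 6.257443^3 - 273.15 = 245.0139 - 273.15 = -28.14

-28.14 degC


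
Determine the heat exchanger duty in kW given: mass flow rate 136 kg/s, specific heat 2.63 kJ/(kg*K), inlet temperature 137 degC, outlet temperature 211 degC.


Q = m_dot * cp * delta_T
delta_T = 211 - 137 = 74 K
Q = 136 * 2.63 * 74
= 357.68 * 74
= 26468.32 kW

26468.32 kW


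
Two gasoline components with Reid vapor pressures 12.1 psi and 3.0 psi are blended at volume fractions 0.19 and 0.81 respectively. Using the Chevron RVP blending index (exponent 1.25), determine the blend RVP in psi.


Chevron index: RVP_blend = (sum xi*RVPi^1.25)^(1/1.25)
RVP^1.25 terms: 0.19 * 12.1^1.25 + 0.81 * 3.0^1.25 = 7.48587
RVP_blend = 7.48587^(1/1.25) = 5.005

5.005 psi


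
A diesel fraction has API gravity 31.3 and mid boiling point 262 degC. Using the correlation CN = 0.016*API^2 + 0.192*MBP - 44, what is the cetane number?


CN = 0.016 * 31.3^2 + 0.192 * 262 - 44
CN = 15.67504 + 50.304 - 44 = 21.97904

21.97904


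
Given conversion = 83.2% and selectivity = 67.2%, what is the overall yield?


Overall yield = conversion (%) * selectivity (%) / 100
Conversion = 83.2%, Selectivity = 67.2%
Y = 83.2 * 67.2 / 100
= 55.9104 %

55.9104 %


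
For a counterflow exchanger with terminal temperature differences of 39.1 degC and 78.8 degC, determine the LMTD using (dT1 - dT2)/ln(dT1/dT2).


LMTD = (dT1 - dT2) / ln(dT1/dT2)
= (39.1 - 78.8) / ln(39.1 / 78.8) = -39.7 / -0.700791 = 56.65

56.65 degC


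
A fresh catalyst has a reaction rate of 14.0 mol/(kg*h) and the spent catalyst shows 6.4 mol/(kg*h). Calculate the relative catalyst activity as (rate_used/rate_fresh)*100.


Activity (%) = (rate_used / rate_fresh) * 100
rate_used = 6.4, rate_fresh = 14.0
= (6.4 / 14.0) * 100
= 0.4571 * 100 = 45.71

45.71 %


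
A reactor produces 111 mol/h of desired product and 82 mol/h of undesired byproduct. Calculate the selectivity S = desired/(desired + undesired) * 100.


Selectivity = desired / (desired + undesired) * 100
Total products = 111 + 82 = 193 mol/h
S = 111 / 193 * 100
= 0.5751 * 100
= 57.51 %

57.51 %


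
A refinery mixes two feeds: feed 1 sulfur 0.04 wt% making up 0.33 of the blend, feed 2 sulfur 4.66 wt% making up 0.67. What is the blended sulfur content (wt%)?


Linear sulfur blending: S_blend = x1*S1 + x2*S2
Contribution 1: 0.33 * 0.04 = 0.0132 wt%
Contribution 2: 0.67 * 4.66 = 3.1222 wt%
S_blend = 0.0132 + 3.1222 = 3.1354

3.1354 wt%


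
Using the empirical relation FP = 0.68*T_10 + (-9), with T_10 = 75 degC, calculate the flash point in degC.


FP = 0.68 * 75 + (-9) = 42

42 degC


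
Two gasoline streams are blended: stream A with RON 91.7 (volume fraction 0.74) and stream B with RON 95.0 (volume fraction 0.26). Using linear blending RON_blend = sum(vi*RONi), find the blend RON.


Linear blending: RON_blend = sum(vi * RONi)
Contribution 1: 0.74 * 91.7 = 67.858
Contribution 2: 0.26 * 95.0 = 24.7
RON_blend = 67.858 + 24.7 = 92.558

92.558


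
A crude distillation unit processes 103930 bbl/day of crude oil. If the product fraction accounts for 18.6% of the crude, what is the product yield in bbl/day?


Crude throughput = 103930 bbl/day
Fraction yield = 18.6%
yield = throughput * fraction / 100
yield = 103930 * 18.6 / 100 = 19330.98

19330.98 bbl/day


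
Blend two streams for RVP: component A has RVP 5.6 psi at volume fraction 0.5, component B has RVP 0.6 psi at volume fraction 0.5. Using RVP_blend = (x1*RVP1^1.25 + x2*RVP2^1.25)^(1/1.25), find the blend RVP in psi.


Chevron index: RVP_blend = (sum xi*RVPi^1.25)^(1/1.25)
RVP^1.25 terms: 0.5 * 5.6^1.25 + 0.5 * 0.6^1.25 = 4.57133
RVP_blend = 4.57133^(1/1.25) = 3.373

3.373 psi


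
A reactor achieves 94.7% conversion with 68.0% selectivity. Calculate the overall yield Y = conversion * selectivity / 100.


Overall yield = conversion (%) * selectivity (%) / 100
Conversion = 94.7%, Selectivity = 68.0%
Y = 94.7 * 68.0 / 100
= 64.396 %

64.396 %


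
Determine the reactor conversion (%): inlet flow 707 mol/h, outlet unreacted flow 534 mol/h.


X = (F_in - F_out) / F_in * 100
Moles reacted = 707 - 534 = 173
X = 173 / 707 * 100
= 0.2447 * 100
= 24.47 %

24.47 %


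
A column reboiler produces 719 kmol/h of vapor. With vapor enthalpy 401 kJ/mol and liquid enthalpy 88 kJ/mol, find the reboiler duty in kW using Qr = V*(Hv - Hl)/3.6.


Qr = 719 * (401 - 88) / 3.6 = 719 * 313 / 3.6 = 62510

62510 kW


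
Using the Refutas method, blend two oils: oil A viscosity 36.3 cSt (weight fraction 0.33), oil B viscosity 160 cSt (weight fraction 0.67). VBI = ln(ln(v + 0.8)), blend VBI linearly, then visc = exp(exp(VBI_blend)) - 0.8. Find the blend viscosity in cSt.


Refutas method: VBN_i = 14.534*ln(ln(visc_i + 0.8)) + 10.975, blended linearly by mass fraction; since VBN is linear in VBI_i = ln(ln(visc_i + 0.8)) and the fractions sum to 1, blend VBI directly: visc = exp(exp(VBI_blend)) - 0.8
VBI_1 = ln(ln(36.3 + 0.8)) = 1.28471
VBI_2 = ln(ln(160 + 0.8)) = 1.62534
VBI_blend = 0.33 * 1.28471 + 0.67 * 1.62534 = 1.51293
visc_blend = exp(exp(1.51293)) - 0.8 = 92.89

92.89 cSt


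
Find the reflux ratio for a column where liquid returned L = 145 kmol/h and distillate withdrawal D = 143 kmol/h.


Reflux ratio definition: R = L / D (liquid returned / distillate withdrawn)
L = 145 kmol/h, D = 143 kmol/h
R = 145 / 143 = 1.014

1.014


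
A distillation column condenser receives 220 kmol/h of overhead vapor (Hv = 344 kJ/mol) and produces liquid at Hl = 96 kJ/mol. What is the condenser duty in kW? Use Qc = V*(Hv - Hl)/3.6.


Qc = 220 * (344 - 96) / 3.6 = 220 * 248 / 3.6 = 15160

15160 kW


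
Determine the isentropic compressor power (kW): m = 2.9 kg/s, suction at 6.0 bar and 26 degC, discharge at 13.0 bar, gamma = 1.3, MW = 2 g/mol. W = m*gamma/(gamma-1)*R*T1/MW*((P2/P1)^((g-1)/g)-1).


Isentropic work: W = m*(gamma/(gamma-1))*(R*T1/MW)*((P2/P1)^((gamma-1)/gamma) - 1)
T1 = 26 + 273.15 = 299.15 K
Pressure ratio = 13.0 / 6.0 = 2.16667
Exponent = (1.3 - 1)/1.3 = 0.230769
(P2/P1)^exp - 1 = 2.16667^0.230769 - 1 = 0.195338
W = 2.9 * 1.3 / 0.3 * 8.314 * 299.15 / 2 * 0.195338 = 3053

3053 kW


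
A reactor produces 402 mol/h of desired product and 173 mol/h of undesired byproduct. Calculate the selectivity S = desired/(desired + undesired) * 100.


Selectivity = desired / (desired + undesired) * 100
Total products = 402 + 173 = 575 mol/h
S = 402 / 575 * 100
= 0.6991 * 100
= 69.91 %

69.91 %
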